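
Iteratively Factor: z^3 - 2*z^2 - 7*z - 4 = (z + 1)*(z^2 - 3*z - 4) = (z - 4)*(z + 1)*(z + 1)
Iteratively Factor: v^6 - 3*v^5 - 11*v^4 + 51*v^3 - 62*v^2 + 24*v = (v)*(v^5 - 3*v^4 - 11*v^3 + 51*v^2 - 62*v + 24) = v*(v - 1)*(v^4 - 2*v^3 - 13*v^2 + 38*v - 24) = v*(v - 3)*(v - 1)*(v^3 + v^2 - 10*v + 8) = v*(v - 3)*(v - 1)^2*(v^2 + 2*v - 8) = v*(v - 3)*(v - 2)*(v - 1)^2*(v + 4)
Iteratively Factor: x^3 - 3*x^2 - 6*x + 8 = (x - 4)*(x^2 + x - 2) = (x - 4)*(x + 2)*(x - 1)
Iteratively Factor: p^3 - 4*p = (p - 2)*(p^2 + 2*p) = (p - 2)*(p + 2)*(p)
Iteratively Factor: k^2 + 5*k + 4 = (k + 1)*(k + 4)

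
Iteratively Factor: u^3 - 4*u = (u - 2)*(u^2 + 2*u) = u*(u - 2)*(u + 2)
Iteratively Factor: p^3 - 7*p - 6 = (p - 3)*(p^2 + 3*p + 2) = (p - 3)*(p + 2)*(p + 1)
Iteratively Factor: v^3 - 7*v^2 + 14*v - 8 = (v - 4)*(v^2 - 3*v + 2) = (v - 4)*(v - 1)*(v - 2)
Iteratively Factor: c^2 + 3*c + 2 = (c + 2)*(c + 1)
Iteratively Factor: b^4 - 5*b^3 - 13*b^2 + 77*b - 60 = (b - 3)*(b^3 - 2*b^2 - 19*b + 20) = (b - 5)*(b - 3)*(b^2 + 3*b - 4) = (b - 5)*(b - 3)*(b + 4)*(b - 1)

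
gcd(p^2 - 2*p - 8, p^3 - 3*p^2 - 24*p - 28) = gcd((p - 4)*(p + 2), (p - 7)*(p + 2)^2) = p + 2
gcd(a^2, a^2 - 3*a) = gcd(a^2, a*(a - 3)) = a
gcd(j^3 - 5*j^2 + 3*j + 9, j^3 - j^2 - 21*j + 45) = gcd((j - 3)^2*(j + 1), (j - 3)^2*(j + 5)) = j^2 - 6*j + 9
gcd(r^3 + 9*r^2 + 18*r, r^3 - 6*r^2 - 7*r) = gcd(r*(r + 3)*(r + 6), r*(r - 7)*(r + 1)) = r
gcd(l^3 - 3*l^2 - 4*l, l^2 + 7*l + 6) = l + 1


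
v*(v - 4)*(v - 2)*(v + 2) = v^4 - 4*v^3 - 4*v^2 + 16*v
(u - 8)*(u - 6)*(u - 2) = u^3 - 16*u^2 + 76*u - 96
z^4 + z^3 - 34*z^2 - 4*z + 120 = (z - 5)*(z - 2)*(z + 2)*(z + 6)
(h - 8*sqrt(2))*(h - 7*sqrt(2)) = h^2 - 15*sqrt(2)*h + 112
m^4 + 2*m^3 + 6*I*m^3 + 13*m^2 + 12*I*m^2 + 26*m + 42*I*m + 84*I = (m + 2)*(m - 3*I)*(m + 2*I)*(m + 7*I)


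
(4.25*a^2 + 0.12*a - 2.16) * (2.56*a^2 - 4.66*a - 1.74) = 10.88*a^4 - 19.4978*a^3 - 13.4838*a^2 + 9.8568*a + 3.7584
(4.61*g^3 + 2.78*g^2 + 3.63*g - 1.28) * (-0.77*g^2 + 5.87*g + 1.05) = -3.5497*g^5 + 24.9201*g^4 + 18.364*g^3 + 25.2127*g^2 - 3.7021*g - 1.344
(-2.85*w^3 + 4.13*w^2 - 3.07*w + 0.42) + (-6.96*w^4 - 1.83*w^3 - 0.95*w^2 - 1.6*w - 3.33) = -6.96*w^4 - 4.68*w^3 + 3.18*w^2 - 4.67*w - 2.91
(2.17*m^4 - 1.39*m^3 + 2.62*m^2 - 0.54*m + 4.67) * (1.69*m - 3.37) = 3.6673*m^5 - 9.662*m^4 + 9.1121*m^3 - 9.742*m^2 + 9.7121*m - 15.7379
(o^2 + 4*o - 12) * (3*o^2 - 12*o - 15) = 3*o^4 - 99*o^2 + 84*o + 180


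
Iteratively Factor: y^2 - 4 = (y - 2)*(y + 2)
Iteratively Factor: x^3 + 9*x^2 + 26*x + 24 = (x + 3)*(x^2 + 6*x + 8) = (x + 2)*(x + 3)*(x + 4)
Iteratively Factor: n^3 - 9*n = (n - 3)*(n^2 + 3*n) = n*(n - 3)*(n + 3)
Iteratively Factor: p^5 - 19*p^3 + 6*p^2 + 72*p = (p - 3)*(p^4 + 3*p^3 - 10*p^2 - 24*p) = p*(p - 3)*(p^3 + 3*p^2 - 10*p - 24) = p*(p - 3)*(p + 4)*(p^2 - p - 6) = p*(p - 3)*(p + 2)*(p + 4)*(p - 3)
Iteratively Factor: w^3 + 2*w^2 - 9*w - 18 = (w + 3)*(w^2 - w - 6) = (w - 3)*(w + 3)*(w + 2)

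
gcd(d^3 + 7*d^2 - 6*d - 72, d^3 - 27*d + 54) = d^2 + 3*d - 18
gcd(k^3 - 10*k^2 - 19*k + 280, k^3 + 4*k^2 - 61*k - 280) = k^2 - 3*k - 40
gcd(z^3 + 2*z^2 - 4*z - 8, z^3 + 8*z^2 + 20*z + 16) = z^2 + 4*z + 4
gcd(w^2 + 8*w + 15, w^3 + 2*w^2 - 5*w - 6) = w + 3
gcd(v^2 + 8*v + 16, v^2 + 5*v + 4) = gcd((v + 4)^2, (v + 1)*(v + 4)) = v + 4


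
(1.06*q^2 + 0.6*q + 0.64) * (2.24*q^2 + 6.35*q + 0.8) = 2.3744*q^4 + 8.075*q^3 + 6.0916*q^2 + 4.544*q + 0.512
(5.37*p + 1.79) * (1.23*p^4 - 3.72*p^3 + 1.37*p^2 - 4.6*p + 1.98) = 6.6051*p^5 - 17.7747*p^4 + 0.6981*p^3 - 22.2497*p^2 + 2.3986*p + 3.5442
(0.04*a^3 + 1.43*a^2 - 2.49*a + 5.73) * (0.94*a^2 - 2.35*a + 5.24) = 0.0376*a^5 + 1.2502*a^4 - 5.4915*a^3 + 18.7309*a^2 - 26.5131*a + 30.0252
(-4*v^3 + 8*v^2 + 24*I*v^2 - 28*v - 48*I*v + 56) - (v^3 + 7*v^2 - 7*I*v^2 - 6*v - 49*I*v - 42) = -5*v^3 + v^2 + 31*I*v^2 - 22*v + I*v + 98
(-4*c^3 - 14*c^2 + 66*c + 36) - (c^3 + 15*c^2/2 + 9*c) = -5*c^3 - 43*c^2/2 + 57*c + 36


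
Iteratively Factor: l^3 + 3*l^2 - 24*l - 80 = (l + 4)*(l^2 - l - 20) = (l + 4)^2*(l - 5)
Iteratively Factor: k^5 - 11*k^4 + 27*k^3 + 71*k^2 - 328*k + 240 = (k - 5)*(k^4 - 6*k^3 - 3*k^2 + 56*k - 48) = (k - 5)*(k - 4)*(k^3 - 2*k^2 - 11*k + 12) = (k - 5)*(k - 4)*(k + 3)*(k^2 - 5*k + 4) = (k - 5)*(k - 4)^2*(k + 3)*(k - 1)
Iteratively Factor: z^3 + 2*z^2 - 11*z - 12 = (z + 4)*(z^2 - 2*z - 3) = (z - 3)*(z + 4)*(z + 1)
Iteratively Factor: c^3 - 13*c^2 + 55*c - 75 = (c - 5)*(c^2 - 8*c + 15) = (c - 5)*(c - 3)*(c - 5)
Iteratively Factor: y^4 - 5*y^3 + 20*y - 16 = (y - 2)*(y^3 - 3*y^2 - 6*y + 8) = (y - 2)*(y - 1)*(y^2 - 2*y - 8) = (y - 4)*(y - 2)*(y - 1)*(y + 2)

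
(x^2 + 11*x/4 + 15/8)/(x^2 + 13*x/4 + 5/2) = (x + 3/2)/(x + 2)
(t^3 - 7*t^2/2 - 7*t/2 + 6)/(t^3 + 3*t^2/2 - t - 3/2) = (t - 4)/(t + 1)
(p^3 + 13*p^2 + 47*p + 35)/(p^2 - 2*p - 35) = (p^2 + 8*p + 7)/(p - 7)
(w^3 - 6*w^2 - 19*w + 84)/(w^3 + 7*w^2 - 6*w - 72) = (w - 7)/(w + 6)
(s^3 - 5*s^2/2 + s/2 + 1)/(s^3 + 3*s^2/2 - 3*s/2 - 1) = (s - 2)/(s + 2)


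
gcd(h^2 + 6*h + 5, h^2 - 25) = h + 5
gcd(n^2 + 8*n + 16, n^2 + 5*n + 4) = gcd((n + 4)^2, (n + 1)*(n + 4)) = n + 4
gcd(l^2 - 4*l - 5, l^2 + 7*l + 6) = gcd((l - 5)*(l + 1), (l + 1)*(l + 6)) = l + 1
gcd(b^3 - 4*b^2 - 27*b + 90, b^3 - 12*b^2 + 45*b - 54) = b^2 - 9*b + 18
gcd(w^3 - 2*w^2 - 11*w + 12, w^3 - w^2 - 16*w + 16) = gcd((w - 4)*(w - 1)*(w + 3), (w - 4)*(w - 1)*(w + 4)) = w^2 - 5*w + 4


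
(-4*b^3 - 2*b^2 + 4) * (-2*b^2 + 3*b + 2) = 8*b^5 - 8*b^4 - 14*b^3 - 12*b^2 + 12*b + 8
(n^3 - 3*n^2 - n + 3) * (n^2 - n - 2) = n^5 - 4*n^4 + 10*n^2 - n - 6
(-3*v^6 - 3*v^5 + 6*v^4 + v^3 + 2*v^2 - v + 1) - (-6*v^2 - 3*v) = -3*v^6 - 3*v^5 + 6*v^4 + v^3 + 8*v^2 + 2*v + 1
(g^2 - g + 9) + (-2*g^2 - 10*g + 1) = -g^2 - 11*g + 10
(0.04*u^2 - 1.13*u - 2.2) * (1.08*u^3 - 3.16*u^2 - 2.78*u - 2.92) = 0.0432*u^5 - 1.3468*u^4 + 1.0836*u^3 + 9.9766*u^2 + 9.4156*u + 6.424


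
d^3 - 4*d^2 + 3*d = d*(d - 3)*(d - 1)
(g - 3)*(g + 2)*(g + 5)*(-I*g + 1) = -I*g^4 + g^3 - 4*I*g^3 + 4*g^2 + 11*I*g^2 - 11*g + 30*I*g - 30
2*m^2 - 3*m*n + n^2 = (-2*m + n)*(-m + n)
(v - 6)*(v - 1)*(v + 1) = v^3 - 6*v^2 - v + 6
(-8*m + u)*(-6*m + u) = 48*m^2 - 14*m*u + u^2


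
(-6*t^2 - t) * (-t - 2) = 6*t^3 + 13*t^2 + 2*t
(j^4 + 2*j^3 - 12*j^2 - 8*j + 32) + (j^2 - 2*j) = j^4 + 2*j^3 - 11*j^2 - 10*j + 32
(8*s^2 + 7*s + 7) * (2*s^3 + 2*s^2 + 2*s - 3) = 16*s^5 + 30*s^4 + 44*s^3 + 4*s^2 - 7*s - 21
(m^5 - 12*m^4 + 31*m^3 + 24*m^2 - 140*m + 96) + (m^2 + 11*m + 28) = m^5 - 12*m^4 + 31*m^3 + 25*m^2 - 129*m + 124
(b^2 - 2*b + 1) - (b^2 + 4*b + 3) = -6*b - 2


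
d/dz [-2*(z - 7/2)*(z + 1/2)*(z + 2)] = -6*z^2 + 4*z + 31/2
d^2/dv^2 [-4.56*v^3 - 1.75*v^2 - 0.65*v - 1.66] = -27.36*v - 3.5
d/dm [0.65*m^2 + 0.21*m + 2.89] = 1.3*m + 0.21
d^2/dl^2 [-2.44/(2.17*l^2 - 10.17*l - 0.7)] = (-22.979432*l^2 + 107.696232*l + 2.44*(4.34*l - 10.17)*(8.68*l - 20.34) + 7.41272)/(-2.17*l^2 + 10.17*l + 0.7)^3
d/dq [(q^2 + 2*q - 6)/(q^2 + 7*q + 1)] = (5*q^2 + 14*q + 44)/(q^4 + 14*q^3 + 51*q^2 + 14*q + 1)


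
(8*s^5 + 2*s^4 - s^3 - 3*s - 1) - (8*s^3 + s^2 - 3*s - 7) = 8*s^5 + 2*s^4 - 9*s^3 - s^2 + 6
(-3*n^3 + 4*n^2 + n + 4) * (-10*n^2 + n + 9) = 30*n^5 - 43*n^4 - 33*n^3 - 3*n^2 + 13*n + 36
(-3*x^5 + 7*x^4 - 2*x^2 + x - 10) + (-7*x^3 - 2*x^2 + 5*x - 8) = -3*x^5 + 7*x^4 - 7*x^3 - 4*x^2 + 6*x - 18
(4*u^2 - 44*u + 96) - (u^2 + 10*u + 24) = 3*u^2 - 54*u + 72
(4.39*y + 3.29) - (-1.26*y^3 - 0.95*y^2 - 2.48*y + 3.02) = 1.26*y^3 + 0.95*y^2 + 6.87*y + 0.27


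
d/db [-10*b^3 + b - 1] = 1 - 30*b^2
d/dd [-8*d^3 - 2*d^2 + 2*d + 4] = -24*d^2 - 4*d + 2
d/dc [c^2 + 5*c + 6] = 2*c + 5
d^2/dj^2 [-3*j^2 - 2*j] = -6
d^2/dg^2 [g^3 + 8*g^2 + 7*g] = 6*g + 16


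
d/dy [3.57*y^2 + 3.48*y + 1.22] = 7.14*y + 3.48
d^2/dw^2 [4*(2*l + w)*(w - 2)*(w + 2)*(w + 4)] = 48*l*w + 64*l + 48*w^2 + 96*w - 32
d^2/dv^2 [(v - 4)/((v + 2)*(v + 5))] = 2*(v^3 - 12*v^2 - 114*v - 226)/(v^6 + 21*v^5 + 177*v^4 + 763*v^3 + 1770*v^2 + 2100*v + 1000)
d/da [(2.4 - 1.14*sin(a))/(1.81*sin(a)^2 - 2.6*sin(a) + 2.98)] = (2.0634*sin(a)^2 - 8.688*sin(a) + 2.8428)*cos(a)/(3.2761*sin(a)^4 - 9.412*sin(a)^3 + 17.5476*sin(a)^2 - 15.496*sin(a) + 8.8804)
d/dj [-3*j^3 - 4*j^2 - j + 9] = -9*j^2 - 8*j - 1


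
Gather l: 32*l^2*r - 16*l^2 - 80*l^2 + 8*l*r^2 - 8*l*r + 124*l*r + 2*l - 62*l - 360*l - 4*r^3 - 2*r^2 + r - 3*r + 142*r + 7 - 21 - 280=l^2*(32*r - 96) + l*(8*r^2 + 116*r - 420) - 4*r^3 - 2*r^2 + 140*r - 294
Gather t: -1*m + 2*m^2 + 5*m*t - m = 2*m^2 + 5*m*t - 2*m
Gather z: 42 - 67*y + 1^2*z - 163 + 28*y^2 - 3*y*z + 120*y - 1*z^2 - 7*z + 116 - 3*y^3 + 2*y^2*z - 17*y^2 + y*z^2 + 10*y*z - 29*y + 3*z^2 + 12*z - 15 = -3*y^3 + 11*y^2 + 24*y + z^2*(y + 2) + z*(2*y^2 + 7*y + 6) - 20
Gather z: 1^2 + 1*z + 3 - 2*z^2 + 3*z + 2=-2*z^2 + 4*z + 6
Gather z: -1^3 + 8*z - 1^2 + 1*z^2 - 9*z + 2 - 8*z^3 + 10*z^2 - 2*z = -8*z^3 + 11*z^2 - 3*z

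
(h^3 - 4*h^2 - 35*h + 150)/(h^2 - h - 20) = (h^2 + h - 30)/(h + 4)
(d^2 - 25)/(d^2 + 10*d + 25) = (d - 5)/(d + 5)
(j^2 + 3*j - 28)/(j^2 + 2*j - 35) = (j - 4)/(j - 5)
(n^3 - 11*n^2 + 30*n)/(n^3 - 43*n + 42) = n*(n - 5)/(n^2 + 6*n - 7)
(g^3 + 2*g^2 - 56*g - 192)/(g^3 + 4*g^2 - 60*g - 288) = (g + 4)/(g + 6)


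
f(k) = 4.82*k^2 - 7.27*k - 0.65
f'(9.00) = 79.49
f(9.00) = 324.34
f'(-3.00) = -36.19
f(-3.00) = 64.54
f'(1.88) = 10.85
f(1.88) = 2.72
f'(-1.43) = -21.06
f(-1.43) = 19.60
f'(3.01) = 21.75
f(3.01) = 21.14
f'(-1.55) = -22.21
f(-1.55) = 22.20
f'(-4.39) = -49.59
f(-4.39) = 124.16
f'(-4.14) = -47.18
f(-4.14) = 112.06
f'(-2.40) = -30.41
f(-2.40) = 44.56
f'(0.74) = -0.14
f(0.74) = -3.39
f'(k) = 9.64*k - 7.27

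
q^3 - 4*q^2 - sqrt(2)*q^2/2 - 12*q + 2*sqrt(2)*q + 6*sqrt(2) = (q - 6)*(q + 2)*(q - sqrt(2)/2)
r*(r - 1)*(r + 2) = r^3 + r^2 - 2*r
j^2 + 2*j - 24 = (j - 4)*(j + 6)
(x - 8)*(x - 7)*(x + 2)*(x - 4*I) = x^4 - 13*x^3 - 4*I*x^3 + 26*x^2 + 52*I*x^2 + 112*x - 104*I*x - 448*I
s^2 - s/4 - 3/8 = (s - 3/4)*(s + 1/2)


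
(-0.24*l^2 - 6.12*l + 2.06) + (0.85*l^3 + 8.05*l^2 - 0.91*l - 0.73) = 0.85*l^3 + 7.81*l^2 - 7.03*l + 1.33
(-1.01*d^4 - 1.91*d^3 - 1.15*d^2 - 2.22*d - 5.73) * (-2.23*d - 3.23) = 2.2523*d^5 + 7.5216*d^4 + 8.7338*d^3 + 8.6651*d^2 + 19.9485*d + 18.5079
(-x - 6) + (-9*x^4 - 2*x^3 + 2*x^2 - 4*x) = -9*x^4 - 2*x^3 + 2*x^2 - 5*x - 6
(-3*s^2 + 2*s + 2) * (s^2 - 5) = -3*s^4 + 2*s^3 + 17*s^2 - 10*s - 10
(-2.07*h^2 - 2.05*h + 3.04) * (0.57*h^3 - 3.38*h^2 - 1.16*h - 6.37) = -1.1799*h^5 + 5.8281*h^4 + 11.063*h^3 + 5.2887*h^2 + 9.5321*h - 19.3648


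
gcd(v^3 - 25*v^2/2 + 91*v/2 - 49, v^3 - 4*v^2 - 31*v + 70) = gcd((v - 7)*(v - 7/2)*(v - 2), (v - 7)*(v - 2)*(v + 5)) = v^2 - 9*v + 14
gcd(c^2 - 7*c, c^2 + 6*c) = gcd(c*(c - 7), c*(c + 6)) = c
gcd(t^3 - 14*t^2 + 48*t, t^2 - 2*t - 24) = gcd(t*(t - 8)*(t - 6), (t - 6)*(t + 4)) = t - 6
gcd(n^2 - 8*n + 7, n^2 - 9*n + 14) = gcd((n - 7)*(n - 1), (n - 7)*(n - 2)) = n - 7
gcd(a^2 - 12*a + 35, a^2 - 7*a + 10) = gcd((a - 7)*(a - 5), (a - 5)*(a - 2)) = a - 5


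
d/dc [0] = 0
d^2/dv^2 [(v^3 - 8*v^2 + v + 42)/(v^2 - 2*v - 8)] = -6/(v^3 - 12*v^2 + 48*v - 64)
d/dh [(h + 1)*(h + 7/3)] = 2*h + 10/3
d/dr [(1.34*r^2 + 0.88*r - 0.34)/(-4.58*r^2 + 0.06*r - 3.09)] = (4.1108*r^2 - 11.3956*r - 2.6988)/(20.9764*r^4 - 0.5496*r^3 + 28.308*r^2 - 0.3708*r + 9.5481)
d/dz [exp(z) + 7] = exp(z)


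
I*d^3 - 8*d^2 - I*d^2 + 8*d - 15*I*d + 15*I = (d + 3*I)*(d + 5*I)*(I*d - I)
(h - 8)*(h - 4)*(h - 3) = h^3 - 15*h^2 + 68*h - 96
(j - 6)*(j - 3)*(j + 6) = j^3 - 3*j^2 - 36*j + 108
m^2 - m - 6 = (m - 3)*(m + 2)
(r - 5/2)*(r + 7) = r^2 + 9*r/2 - 35/2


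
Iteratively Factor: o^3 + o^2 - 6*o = (o)*(o^2 + o - 6) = o*(o - 2)*(o + 3)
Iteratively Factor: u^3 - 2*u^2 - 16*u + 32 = (u - 4)*(u^2 + 2*u - 8) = (u - 4)*(u + 4)*(u - 2)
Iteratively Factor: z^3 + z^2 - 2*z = (z)*(z^2 + z - 2) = z*(z + 2)*(z - 1)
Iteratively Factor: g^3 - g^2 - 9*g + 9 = (g + 3)*(g^2 - 4*g + 3) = (g - 1)*(g + 3)*(g - 3)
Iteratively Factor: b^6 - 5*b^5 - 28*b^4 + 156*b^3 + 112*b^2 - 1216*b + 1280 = (b - 4)*(b^5 - b^4 - 32*b^3 + 28*b^2 + 224*b - 320) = (b - 4)*(b - 2)*(b^4 + b^3 - 30*b^2 - 32*b + 160) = (b - 4)*(b - 2)*(b + 4)*(b^3 - 3*b^2 - 18*b + 40) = (b - 5)*(b - 4)*(b - 2)*(b + 4)*(b^2 + 2*b - 8) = (b - 5)*(b - 4)*(b - 2)*(b + 4)^2*(b - 2)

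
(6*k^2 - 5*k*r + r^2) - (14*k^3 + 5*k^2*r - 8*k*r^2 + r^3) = -14*k^3 - 5*k^2*r + 6*k^2 + 8*k*r^2 - 5*k*r - r^3 + r^2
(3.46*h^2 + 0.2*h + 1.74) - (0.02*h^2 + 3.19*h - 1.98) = 3.44*h^2 - 2.99*h + 3.72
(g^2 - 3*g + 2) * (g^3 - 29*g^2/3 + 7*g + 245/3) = g^5 - 38*g^4/3 + 38*g^3 + 124*g^2/3 - 231*g + 490/3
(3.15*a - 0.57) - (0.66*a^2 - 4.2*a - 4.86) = -0.66*a^2 + 7.35*a + 4.29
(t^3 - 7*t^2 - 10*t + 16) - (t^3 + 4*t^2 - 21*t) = -11*t^2 + 11*t + 16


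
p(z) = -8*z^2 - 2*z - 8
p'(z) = -16*z - 2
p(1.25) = -23.00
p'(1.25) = -22.00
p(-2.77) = -63.84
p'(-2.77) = 42.32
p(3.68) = -123.70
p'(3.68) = -60.88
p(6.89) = -401.56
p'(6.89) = -112.24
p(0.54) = -11.41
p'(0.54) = -10.64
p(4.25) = -161.00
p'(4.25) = -70.00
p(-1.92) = -33.65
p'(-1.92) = 28.72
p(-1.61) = -25.52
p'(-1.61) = 23.76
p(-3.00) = -74.00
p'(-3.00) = 46.00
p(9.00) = -674.00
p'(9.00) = -146.00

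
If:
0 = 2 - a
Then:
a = 2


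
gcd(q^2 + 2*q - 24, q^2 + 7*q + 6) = q + 6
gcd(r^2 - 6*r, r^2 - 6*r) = r^2 - 6*r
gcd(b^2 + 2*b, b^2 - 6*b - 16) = b + 2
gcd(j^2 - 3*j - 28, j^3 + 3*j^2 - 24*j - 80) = j + 4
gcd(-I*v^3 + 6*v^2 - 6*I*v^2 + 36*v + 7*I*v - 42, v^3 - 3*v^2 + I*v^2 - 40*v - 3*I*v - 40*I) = 1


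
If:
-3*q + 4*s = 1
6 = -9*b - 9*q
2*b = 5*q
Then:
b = -10/21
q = -4/21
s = 3/28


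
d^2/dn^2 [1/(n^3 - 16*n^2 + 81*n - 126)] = 2*((16 - 3*n)*(n^3 - 16*n^2 + 81*n - 126) + (3*n^2 - 32*n + 81)^2)/(n^3 - 16*n^2 + 81*n - 126)^3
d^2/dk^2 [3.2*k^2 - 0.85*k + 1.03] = 6.40000000000000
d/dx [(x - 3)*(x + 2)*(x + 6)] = 3*x^2 + 10*x - 12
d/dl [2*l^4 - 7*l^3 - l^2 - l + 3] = 8*l^3 - 21*l^2 - 2*l - 1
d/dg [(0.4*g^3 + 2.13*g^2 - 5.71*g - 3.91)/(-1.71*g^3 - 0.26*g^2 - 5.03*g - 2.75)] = (3.5383*g^4 - 23.5522*g^3 - 35.5568*g^2 - 13.7482*g - 3.9648)/(2.9241*g^6 + 0.8892*g^5 + 17.2702*g^4 + 12.0206*g^3 + 26.7309*g^2 + 27.665*g + 7.5625)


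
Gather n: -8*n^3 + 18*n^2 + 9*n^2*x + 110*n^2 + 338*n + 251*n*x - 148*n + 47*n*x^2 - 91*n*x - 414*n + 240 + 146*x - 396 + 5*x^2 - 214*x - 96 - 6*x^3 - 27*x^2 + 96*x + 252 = -8*n^3 + n^2*(9*x + 128) + n*(47*x^2 + 160*x - 224) - 6*x^3 - 22*x^2 + 28*x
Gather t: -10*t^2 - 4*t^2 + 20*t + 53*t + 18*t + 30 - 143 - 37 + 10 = -14*t^2 + 91*t - 140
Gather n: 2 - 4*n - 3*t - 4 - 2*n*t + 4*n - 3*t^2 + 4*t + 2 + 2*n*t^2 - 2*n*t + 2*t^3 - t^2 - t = n*(2*t^2 - 4*t) + 2*t^3 - 4*t^2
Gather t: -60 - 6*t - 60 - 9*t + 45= -15*t - 75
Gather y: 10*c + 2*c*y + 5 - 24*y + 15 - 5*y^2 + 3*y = 10*c - 5*y^2 + y*(2*c - 21) + 20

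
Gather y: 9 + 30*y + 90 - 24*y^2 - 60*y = -24*y^2 - 30*y + 99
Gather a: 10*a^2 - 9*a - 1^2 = 10*a^2 - 9*a - 1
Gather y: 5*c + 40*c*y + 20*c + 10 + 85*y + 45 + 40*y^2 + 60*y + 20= 25*c + 40*y^2 + y*(40*c + 145) + 75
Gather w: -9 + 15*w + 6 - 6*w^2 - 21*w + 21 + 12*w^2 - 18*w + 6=6*w^2 - 24*w + 24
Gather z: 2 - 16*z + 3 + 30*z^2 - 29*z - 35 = 30*z^2 - 45*z - 30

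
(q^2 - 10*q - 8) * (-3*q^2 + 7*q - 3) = -3*q^4 + 37*q^3 - 49*q^2 - 26*q + 24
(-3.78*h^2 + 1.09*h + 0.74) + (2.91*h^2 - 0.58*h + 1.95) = -0.87*h^2 + 0.51*h + 2.69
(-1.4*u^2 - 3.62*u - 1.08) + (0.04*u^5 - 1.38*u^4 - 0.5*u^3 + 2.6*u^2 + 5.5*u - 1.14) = 0.04*u^5 - 1.38*u^4 - 0.5*u^3 + 1.2*u^2 + 1.88*u - 2.22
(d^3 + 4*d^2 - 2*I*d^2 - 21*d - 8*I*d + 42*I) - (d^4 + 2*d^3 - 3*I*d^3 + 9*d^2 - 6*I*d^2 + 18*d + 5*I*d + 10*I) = -d^4 - d^3 + 3*I*d^3 - 5*d^2 + 4*I*d^2 - 39*d - 13*I*d + 32*I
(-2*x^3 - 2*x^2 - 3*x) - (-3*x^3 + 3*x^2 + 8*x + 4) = x^3 - 5*x^2 - 11*x - 4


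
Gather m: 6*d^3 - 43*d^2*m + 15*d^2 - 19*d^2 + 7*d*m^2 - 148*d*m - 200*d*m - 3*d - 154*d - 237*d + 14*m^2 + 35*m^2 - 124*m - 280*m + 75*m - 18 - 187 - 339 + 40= 6*d^3 - 4*d^2 - 394*d + m^2*(7*d + 49) + m*(-43*d^2 - 348*d - 329) - 504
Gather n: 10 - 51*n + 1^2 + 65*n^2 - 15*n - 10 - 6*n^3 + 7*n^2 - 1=-6*n^3 + 72*n^2 - 66*n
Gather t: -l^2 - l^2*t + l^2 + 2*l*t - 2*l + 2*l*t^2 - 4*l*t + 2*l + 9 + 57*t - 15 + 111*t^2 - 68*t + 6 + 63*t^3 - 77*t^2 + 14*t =63*t^3 + t^2*(2*l + 34) + t*(-l^2 - 2*l + 3)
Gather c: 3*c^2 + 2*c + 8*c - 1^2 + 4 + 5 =3*c^2 + 10*c + 8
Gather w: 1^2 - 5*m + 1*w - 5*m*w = -5*m + w*(1 - 5*m) + 1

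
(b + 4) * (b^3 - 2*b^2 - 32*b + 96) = b^4 + 2*b^3 - 40*b^2 - 32*b + 384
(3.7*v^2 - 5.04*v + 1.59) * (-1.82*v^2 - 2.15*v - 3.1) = -6.734*v^4 + 1.2178*v^3 - 3.5278*v^2 + 12.2055*v - 4.929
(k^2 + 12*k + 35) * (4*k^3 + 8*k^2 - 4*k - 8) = 4*k^5 + 56*k^4 + 232*k^3 + 224*k^2 - 236*k - 280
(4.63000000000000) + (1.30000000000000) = 5.93000000000000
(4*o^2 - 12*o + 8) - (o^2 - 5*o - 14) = 3*o^2 - 7*o + 22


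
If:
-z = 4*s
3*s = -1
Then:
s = -1/3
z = 4/3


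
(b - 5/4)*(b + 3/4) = b^2 - b/2 - 15/16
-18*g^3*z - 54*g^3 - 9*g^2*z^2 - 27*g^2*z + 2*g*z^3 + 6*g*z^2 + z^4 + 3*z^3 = (-3*g + z)*(2*g + z)*(3*g + z)*(z + 3)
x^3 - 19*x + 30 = (x - 3)*(x - 2)*(x + 5)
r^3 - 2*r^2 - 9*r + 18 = (r - 3)*(r - 2)*(r + 3)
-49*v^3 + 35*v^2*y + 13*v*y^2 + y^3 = (-v + y)*(7*v + y)^2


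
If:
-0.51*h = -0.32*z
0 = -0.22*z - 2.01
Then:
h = -5.73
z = -9.14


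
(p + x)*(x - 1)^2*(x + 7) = p*x^3 + 5*p*x^2 - 13*p*x + 7*p + x^4 + 5*x^3 - 13*x^2 + 7*x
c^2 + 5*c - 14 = (c - 2)*(c + 7)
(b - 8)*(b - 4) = b^2 - 12*b + 32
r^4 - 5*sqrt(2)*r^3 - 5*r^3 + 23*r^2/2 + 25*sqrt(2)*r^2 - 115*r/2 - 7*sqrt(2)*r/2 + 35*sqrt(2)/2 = (r - 5)*(r - 7*sqrt(2)/2)*(r - sqrt(2))*(r - sqrt(2)/2)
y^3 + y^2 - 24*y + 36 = (y - 3)*(y - 2)*(y + 6)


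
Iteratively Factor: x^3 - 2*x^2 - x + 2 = (x - 1)*(x^2 - x - 2) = (x - 2)*(x - 1)*(x + 1)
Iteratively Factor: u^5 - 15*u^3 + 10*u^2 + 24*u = (u - 2)*(u^4 + 2*u^3 - 11*u^2 - 12*u) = (u - 2)*(u + 1)*(u^3 + u^2 - 12*u) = (u - 3)*(u - 2)*(u + 1)*(u^2 + 4*u) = (u - 3)*(u - 2)*(u + 1)*(u + 4)*(u)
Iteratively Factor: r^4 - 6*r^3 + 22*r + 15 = (r - 5)*(r^3 - r^2 - 5*r - 3) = (r - 5)*(r + 1)*(r^2 - 2*r - 3) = (r - 5)*(r - 3)*(r + 1)*(r + 1)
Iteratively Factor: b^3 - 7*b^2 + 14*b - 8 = (b - 1)*(b^2 - 6*b + 8) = (b - 4)*(b - 1)*(b - 2)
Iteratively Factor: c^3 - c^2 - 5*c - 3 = (c + 1)*(c^2 - 2*c - 3) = (c + 1)^2*(c - 3)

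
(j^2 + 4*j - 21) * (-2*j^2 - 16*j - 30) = -2*j^4 - 24*j^3 - 52*j^2 + 216*j + 630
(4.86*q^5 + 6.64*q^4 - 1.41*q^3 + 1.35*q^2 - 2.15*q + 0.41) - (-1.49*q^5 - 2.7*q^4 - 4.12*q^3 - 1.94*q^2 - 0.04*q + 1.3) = 6.35*q^5 + 9.34*q^4 + 2.71*q^3 + 3.29*q^2 - 2.11*q - 0.89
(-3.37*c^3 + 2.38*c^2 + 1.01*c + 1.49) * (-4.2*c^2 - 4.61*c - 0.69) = 14.154*c^5 + 5.5397*c^4 - 12.8885*c^3 - 12.5563*c^2 - 7.5658*c - 1.0281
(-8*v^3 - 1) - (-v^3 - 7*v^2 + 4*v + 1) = -7*v^3 + 7*v^2 - 4*v - 2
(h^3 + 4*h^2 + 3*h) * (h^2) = h^5 + 4*h^4 + 3*h^3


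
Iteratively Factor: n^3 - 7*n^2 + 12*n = (n - 3)*(n^2 - 4*n) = n*(n - 3)*(n - 4)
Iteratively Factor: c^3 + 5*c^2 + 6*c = (c + 3)*(c^2 + 2*c) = (c + 2)*(c + 3)*(c)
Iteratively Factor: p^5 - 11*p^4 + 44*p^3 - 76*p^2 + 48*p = (p - 2)*(p^4 - 9*p^3 + 26*p^2 - 24*p) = (p - 4)*(p - 2)*(p^3 - 5*p^2 + 6*p) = p*(p - 4)*(p - 2)*(p^2 - 5*p + 6) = p*(p - 4)*(p - 3)*(p - 2)*(p - 2)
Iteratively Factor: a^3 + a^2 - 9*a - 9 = (a - 3)*(a^2 + 4*a + 3) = (a - 3)*(a + 3)*(a + 1)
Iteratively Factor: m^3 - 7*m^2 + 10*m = (m - 2)*(m^2 - 5*m) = (m - 5)*(m - 2)*(m)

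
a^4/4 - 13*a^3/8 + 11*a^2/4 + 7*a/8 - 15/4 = (a/4 + 1/4)*(a - 3)*(a - 5/2)*(a - 2)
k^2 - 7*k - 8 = (k - 8)*(k + 1)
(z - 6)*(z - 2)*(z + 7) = z^3 - z^2 - 44*z + 84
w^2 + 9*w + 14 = (w + 2)*(w + 7)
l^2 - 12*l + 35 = (l - 7)*(l - 5)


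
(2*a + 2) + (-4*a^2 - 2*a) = 2 - 4*a^2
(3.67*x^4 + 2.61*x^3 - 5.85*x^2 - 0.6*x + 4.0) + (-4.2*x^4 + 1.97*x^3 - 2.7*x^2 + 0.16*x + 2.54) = -0.53*x^4 + 4.58*x^3 - 8.55*x^2 - 0.44*x + 6.54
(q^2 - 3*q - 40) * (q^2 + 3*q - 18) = q^4 - 67*q^2 - 66*q + 720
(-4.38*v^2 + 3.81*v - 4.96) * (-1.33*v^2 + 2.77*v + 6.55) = 5.8254*v^4 - 17.1999*v^3 - 11.5385*v^2 + 11.2163*v - 32.488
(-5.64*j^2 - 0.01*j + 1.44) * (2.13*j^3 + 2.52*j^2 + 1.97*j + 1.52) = -12.0132*j^5 - 14.2341*j^4 - 8.0688*j^3 - 4.9637*j^2 + 2.8216*j + 2.1888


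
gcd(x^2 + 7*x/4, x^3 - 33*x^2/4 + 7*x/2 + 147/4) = x + 7/4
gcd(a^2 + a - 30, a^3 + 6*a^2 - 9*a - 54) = a + 6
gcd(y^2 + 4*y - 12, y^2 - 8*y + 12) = y - 2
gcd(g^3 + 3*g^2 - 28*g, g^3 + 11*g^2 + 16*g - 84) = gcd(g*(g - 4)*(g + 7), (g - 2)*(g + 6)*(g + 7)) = g + 7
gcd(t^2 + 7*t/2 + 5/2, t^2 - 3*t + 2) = 1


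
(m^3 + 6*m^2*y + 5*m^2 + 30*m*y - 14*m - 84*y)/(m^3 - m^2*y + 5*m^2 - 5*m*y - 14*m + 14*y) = (-m - 6*y)/(-m + y)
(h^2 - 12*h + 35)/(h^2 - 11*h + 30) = (h - 7)/(h - 6)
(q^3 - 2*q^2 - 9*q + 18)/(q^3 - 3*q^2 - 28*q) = (-q^3 + 2*q^2 + 9*q - 18)/(q*(-q^2 + 3*q + 28))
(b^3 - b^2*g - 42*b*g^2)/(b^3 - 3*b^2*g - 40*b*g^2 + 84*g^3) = b/(b - 2*g)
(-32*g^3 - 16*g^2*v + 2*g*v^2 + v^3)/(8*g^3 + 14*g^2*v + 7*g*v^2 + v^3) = (-4*g + v)/(g + v)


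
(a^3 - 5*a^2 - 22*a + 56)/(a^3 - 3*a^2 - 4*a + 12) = (a^2 - 3*a - 28)/(a^2 - a - 6)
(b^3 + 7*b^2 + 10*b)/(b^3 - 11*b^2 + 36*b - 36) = b*(b^2 + 7*b + 10)/(b^3 - 11*b^2 + 36*b - 36)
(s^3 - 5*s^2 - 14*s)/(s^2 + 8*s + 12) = s*(s - 7)/(s + 6)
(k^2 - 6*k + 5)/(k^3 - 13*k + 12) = (k - 5)/(k^2 + k - 12)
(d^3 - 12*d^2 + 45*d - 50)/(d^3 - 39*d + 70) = (d - 5)/(d + 7)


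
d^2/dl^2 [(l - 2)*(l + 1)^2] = 6*l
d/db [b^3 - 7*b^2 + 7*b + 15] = 3*b^2 - 14*b + 7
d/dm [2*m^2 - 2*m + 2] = 4*m - 2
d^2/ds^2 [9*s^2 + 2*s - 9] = 18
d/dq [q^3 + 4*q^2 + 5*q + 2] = 3*q^2 + 8*q + 5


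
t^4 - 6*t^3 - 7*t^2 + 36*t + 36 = (t - 6)*(t - 3)*(t + 1)*(t + 2)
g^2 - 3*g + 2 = (g - 2)*(g - 1)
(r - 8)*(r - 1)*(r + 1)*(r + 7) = r^4 - r^3 - 57*r^2 + r + 56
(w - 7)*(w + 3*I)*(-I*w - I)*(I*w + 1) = w^4 - 6*w^3 + 2*I*w^3 - 4*w^2 - 12*I*w^2 - 18*w - 14*I*w - 21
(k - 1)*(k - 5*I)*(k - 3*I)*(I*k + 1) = I*k^4 + 9*k^3 - I*k^3 - 9*k^2 - 23*I*k^2 - 15*k + 23*I*k + 15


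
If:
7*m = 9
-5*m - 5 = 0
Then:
No Solution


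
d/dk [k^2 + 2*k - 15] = 2*k + 2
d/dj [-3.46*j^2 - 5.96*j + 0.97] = -6.92*j - 5.96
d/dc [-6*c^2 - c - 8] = -12*c - 1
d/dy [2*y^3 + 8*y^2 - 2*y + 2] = 6*y^2 + 16*y - 2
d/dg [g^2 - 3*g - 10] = 2*g - 3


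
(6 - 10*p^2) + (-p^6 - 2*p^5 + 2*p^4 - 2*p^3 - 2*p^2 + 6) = -p^6 - 2*p^5 + 2*p^4 - 2*p^3 - 12*p^2 + 12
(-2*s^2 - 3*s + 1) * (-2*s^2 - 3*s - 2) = 4*s^4 + 12*s^3 + 11*s^2 + 3*s - 2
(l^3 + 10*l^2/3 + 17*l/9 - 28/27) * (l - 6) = l^4 - 8*l^3/3 - 163*l^2/9 - 334*l/27 + 56/9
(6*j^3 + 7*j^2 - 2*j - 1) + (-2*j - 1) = 6*j^3 + 7*j^2 - 4*j - 2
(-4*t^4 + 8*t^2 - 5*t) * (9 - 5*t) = 20*t^5 - 36*t^4 - 40*t^3 + 97*t^2 - 45*t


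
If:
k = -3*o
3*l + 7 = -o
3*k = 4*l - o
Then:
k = -21/5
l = -14/5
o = 7/5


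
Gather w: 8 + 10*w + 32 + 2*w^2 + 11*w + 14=2*w^2 + 21*w + 54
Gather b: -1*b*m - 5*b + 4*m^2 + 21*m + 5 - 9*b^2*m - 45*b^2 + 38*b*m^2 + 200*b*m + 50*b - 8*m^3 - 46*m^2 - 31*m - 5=b^2*(-9*m - 45) + b*(38*m^2 + 199*m + 45) - 8*m^3 - 42*m^2 - 10*m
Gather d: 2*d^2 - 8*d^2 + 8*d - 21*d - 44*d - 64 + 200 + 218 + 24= -6*d^2 - 57*d + 378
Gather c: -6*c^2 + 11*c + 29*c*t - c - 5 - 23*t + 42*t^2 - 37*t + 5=-6*c^2 + c*(29*t + 10) + 42*t^2 - 60*t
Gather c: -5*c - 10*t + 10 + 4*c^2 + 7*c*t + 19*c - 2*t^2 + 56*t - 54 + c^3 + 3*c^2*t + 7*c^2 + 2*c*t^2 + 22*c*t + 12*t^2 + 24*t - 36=c^3 + c^2*(3*t + 11) + c*(2*t^2 + 29*t + 14) + 10*t^2 + 70*t - 80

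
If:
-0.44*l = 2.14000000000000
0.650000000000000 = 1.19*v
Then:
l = -4.86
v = 0.55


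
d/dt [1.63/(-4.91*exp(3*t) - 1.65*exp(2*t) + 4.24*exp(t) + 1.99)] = (24.0099*exp(2*t) + 5.379*exp(t) - 6.9112)*exp(t)/(4.91*exp(3*t) + 1.65*exp(2*t) - 4.24*exp(t) - 1.99)^2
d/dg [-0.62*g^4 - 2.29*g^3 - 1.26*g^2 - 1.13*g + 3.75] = -2.48*g^3 - 6.87*g^2 - 2.52*g - 1.13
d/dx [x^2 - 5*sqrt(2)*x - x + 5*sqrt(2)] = 2*x - 5*sqrt(2) - 1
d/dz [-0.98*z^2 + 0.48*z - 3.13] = 0.48 - 1.96*z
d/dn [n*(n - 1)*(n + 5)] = 3*n^2 + 8*n - 5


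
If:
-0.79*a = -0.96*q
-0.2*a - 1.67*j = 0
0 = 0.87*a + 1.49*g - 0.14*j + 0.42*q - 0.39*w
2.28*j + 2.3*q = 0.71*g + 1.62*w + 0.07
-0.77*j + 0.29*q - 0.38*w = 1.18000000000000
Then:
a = -8.73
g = 4.42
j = 1.05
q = -7.18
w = -10.70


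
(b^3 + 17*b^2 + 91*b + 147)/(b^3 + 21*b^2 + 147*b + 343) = (b + 3)/(b + 7)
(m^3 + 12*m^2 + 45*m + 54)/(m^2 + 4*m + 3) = (m^2 + 9*m + 18)/(m + 1)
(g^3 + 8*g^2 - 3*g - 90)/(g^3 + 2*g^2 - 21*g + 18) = (g + 5)/(g - 1)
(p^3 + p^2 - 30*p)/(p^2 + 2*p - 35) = p*(p + 6)/(p + 7)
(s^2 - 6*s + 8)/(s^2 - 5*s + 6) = (s - 4)/(s - 3)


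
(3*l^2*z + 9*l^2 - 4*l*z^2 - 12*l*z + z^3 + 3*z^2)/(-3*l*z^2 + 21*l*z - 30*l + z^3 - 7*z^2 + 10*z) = (-l*z - 3*l + z^2 + 3*z)/(z^2 - 7*z + 10)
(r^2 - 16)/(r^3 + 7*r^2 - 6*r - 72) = (r - 4)/(r^2 + 3*r - 18)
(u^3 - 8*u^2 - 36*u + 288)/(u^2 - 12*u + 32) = (u^2 - 36)/(u - 4)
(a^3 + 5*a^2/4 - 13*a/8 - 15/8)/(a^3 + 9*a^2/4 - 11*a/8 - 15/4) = (a + 1)/(a + 2)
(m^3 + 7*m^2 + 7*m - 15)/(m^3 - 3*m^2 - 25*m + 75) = (m^2 + 2*m - 3)/(m^2 - 8*m + 15)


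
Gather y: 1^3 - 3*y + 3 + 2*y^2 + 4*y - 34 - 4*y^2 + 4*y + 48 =-2*y^2 + 5*y + 18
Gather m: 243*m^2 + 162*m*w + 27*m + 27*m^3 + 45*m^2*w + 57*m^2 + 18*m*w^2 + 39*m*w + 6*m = 27*m^3 + m^2*(45*w + 300) + m*(18*w^2 + 201*w + 33)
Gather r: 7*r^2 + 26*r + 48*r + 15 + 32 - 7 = 7*r^2 + 74*r + 40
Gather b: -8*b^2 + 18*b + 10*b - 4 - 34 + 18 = -8*b^2 + 28*b - 20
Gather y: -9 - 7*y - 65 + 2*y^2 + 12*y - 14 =2*y^2 + 5*y - 88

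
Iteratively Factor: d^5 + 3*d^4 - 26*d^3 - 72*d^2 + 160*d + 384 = (d + 2)*(d^4 + d^3 - 28*d^2 - 16*d + 192) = (d - 3)*(d + 2)*(d^3 + 4*d^2 - 16*d - 64) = (d - 3)*(d + 2)*(d + 4)*(d^2 - 16) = (d - 4)*(d - 3)*(d + 2)*(d + 4)*(d + 4)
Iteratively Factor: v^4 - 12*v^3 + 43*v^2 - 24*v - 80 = (v + 1)*(v^3 - 13*v^2 + 56*v - 80) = (v - 4)*(v + 1)*(v^2 - 9*v + 20) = (v - 5)*(v - 4)*(v + 1)*(v - 4)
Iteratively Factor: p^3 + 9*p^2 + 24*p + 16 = (p + 4)*(p^2 + 5*p + 4) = (p + 1)*(p + 4)*(p + 4)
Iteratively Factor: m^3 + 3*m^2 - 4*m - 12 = (m - 2)*(m^2 + 5*m + 6) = (m - 2)*(m + 3)*(m + 2)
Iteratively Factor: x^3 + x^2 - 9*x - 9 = (x + 3)*(x^2 - 2*x - 3) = (x + 1)*(x + 3)*(x - 3)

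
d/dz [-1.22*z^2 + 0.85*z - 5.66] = 0.85 - 2.44*z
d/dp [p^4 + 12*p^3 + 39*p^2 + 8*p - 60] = 4*p^3 + 36*p^2 + 78*p + 8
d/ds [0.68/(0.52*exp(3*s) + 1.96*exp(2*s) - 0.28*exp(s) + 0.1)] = (-1.0608*exp(2*s) - 2.6656*exp(s) + 0.1904)*exp(s)/(0.52*exp(3*s) + 1.96*exp(2*s) - 0.28*exp(s) + 0.1)^2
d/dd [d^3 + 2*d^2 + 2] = d*(3*d + 4)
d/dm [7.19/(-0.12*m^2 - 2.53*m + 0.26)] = (1.7256*m + 18.1907)/(0.12*m^2 + 2.53*m - 0.26)^2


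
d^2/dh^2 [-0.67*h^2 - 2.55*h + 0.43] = -1.34000000000000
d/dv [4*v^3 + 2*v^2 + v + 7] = 12*v^2 + 4*v + 1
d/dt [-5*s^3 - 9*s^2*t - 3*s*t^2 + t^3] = -9*s^2 - 6*s*t + 3*t^2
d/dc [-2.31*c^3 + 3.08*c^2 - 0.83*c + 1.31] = -6.93*c^2 + 6.16*c - 0.83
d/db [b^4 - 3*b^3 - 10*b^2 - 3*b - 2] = 4*b^3 - 9*b^2 - 20*b - 3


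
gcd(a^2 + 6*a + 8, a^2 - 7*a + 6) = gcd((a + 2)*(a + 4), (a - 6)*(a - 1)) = 1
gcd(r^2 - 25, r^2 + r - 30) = r - 5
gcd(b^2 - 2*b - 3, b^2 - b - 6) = b - 3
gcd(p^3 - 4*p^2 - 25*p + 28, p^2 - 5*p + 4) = p - 1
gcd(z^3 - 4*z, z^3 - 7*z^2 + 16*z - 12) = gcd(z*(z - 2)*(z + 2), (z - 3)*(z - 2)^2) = z - 2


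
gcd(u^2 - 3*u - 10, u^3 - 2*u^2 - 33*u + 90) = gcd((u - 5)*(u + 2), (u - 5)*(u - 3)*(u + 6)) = u - 5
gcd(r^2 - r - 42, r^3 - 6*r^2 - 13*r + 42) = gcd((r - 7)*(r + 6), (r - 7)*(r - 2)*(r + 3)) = r - 7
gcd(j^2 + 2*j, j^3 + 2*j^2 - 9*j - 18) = j + 2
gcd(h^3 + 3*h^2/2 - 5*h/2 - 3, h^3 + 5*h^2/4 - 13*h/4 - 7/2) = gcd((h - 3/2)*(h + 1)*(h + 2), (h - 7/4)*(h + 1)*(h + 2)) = h^2 + 3*h + 2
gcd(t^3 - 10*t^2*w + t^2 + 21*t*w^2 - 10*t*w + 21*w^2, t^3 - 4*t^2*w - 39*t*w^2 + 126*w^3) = t^2 - 10*t*w + 21*w^2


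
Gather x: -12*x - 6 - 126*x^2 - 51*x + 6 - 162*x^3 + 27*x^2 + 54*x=-162*x^3 - 99*x^2 - 9*x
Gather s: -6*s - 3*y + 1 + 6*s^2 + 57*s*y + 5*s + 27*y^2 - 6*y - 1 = 6*s^2 + s*(57*y - 1) + 27*y^2 - 9*y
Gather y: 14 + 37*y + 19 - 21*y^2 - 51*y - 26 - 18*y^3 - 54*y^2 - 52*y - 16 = -18*y^3 - 75*y^2 - 66*y - 9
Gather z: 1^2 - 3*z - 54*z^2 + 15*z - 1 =-54*z^2 + 12*z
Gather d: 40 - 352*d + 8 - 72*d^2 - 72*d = -72*d^2 - 424*d + 48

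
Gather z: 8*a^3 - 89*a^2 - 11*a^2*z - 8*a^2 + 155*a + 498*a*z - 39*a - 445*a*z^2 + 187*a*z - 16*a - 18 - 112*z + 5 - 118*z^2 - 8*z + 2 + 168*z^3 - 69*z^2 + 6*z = 8*a^3 - 97*a^2 + 100*a + 168*z^3 + z^2*(-445*a - 187) + z*(-11*a^2 + 685*a - 114) - 11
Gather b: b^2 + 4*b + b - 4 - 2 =b^2 + 5*b - 6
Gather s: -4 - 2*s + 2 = -2*s - 2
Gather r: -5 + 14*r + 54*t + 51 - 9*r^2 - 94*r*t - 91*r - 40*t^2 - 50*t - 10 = -9*r^2 + r*(-94*t - 77) - 40*t^2 + 4*t + 36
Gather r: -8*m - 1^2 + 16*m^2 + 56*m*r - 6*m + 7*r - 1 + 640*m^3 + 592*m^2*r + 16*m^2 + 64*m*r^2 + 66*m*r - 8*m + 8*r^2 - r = 640*m^3 + 32*m^2 - 22*m + r^2*(64*m + 8) + r*(592*m^2 + 122*m + 6) - 2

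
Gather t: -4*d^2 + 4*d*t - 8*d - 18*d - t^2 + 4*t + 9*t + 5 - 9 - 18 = -4*d^2 - 26*d - t^2 + t*(4*d + 13) - 22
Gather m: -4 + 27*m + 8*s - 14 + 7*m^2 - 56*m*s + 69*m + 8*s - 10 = 7*m^2 + m*(96 - 56*s) + 16*s - 28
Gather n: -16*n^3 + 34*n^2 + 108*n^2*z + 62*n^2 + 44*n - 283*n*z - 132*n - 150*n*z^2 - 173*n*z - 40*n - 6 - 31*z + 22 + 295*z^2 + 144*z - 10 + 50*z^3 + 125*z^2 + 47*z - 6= -16*n^3 + n^2*(108*z + 96) + n*(-150*z^2 - 456*z - 128) + 50*z^3 + 420*z^2 + 160*z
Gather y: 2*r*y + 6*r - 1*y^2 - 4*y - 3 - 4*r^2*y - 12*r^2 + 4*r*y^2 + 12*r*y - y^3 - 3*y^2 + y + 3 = -12*r^2 + 6*r - y^3 + y^2*(4*r - 4) + y*(-4*r^2 + 14*r - 3)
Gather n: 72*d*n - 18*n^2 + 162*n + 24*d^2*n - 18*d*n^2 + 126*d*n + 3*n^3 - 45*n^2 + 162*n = 3*n^3 + n^2*(-18*d - 63) + n*(24*d^2 + 198*d + 324)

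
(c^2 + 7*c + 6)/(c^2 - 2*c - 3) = (c + 6)/(c - 3)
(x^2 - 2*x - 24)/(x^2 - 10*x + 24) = (x + 4)/(x - 4)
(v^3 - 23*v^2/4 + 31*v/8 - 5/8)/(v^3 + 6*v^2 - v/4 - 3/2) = (4*v^2 - 21*v + 5)/(2*(2*v^2 + 13*v + 6))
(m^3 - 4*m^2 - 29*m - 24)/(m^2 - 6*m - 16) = (m^2 + 4*m + 3)/(m + 2)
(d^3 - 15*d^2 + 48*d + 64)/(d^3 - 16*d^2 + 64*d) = (d + 1)/d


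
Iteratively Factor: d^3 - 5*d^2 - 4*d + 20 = (d - 5)*(d^2 - 4) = (d - 5)*(d + 2)*(d - 2)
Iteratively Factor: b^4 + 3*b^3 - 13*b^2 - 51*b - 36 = (b + 3)*(b^3 - 13*b - 12) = (b + 1)*(b + 3)*(b^2 - b - 12) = (b + 1)*(b + 3)^2*(b - 4)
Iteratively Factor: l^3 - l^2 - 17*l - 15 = (l + 1)*(l^2 - 2*l - 15) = (l + 1)*(l + 3)*(l - 5)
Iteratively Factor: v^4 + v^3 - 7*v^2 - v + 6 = (v + 3)*(v^3 - 2*v^2 - v + 2) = (v - 1)*(v + 3)*(v^2 - v - 2) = (v - 1)*(v + 1)*(v + 3)*(v - 2)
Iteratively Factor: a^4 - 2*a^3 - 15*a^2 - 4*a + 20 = (a + 2)*(a^3 - 4*a^2 - 7*a + 10) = (a - 5)*(a + 2)*(a^2 + a - 2) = (a - 5)*(a + 2)^2*(a - 1)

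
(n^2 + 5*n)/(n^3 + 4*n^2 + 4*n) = (n + 5)/(n^2 + 4*n + 4)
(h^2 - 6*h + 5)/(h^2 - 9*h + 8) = (h - 5)/(h - 8)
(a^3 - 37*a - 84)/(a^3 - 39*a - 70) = (-a^3 + 37*a + 84)/(-a^3 + 39*a + 70)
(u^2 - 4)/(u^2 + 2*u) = (u - 2)/u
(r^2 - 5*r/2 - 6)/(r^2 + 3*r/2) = (r - 4)/r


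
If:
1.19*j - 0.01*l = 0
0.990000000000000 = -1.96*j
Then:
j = -0.51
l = -60.11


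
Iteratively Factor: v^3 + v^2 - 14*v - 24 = (v + 3)*(v^2 - 2*v - 8) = (v + 2)*(v + 3)*(v - 4)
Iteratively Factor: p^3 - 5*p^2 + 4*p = (p - 4)*(p^2 - p) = (p - 4)*(p - 1)*(p)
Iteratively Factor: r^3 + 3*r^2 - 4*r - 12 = (r - 2)*(r^2 + 5*r + 6) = (r - 2)*(r + 2)*(r + 3)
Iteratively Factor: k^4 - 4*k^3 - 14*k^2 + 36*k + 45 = (k - 3)*(k^3 - k^2 - 17*k - 15) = (k - 3)*(k + 1)*(k^2 - 2*k - 15) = (k - 3)*(k + 1)*(k + 3)*(k - 5)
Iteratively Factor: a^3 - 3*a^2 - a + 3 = (a + 1)*(a^2 - 4*a + 3) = (a - 3)*(a + 1)*(a - 1)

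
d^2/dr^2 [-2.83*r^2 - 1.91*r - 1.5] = -5.66000000000000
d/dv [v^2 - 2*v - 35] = 2*v - 2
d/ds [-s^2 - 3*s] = -2*s - 3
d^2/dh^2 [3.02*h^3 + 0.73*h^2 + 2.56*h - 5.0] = 18.12*h + 1.46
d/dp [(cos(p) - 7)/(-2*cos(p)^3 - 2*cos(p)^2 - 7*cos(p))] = (25*cos(p) + 20*cos(2*p) - cos(3*p) + 69)*sin(p)/((2*cos(p) + cos(2*p) + 8)^2*cos(p)^2)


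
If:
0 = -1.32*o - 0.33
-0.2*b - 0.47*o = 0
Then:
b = 0.59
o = -0.25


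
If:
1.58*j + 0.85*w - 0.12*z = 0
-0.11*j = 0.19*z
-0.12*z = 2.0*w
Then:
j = 0.00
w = 0.00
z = 0.00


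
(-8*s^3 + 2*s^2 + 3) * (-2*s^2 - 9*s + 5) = 16*s^5 + 68*s^4 - 58*s^3 + 4*s^2 - 27*s + 15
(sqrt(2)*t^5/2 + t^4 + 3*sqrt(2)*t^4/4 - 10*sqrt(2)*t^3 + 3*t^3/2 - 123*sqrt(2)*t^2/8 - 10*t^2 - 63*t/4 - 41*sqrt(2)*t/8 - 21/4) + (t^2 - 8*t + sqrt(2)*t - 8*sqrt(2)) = sqrt(2)*t^5/2 + t^4 + 3*sqrt(2)*t^4/4 - 10*sqrt(2)*t^3 + 3*t^3/2 - 123*sqrt(2)*t^2/8 - 9*t^2 - 95*t/4 - 33*sqrt(2)*t/8 - 8*sqrt(2) - 21/4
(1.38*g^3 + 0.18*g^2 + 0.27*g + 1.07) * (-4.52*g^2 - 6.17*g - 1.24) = -6.2376*g^5 - 9.3282*g^4 - 4.0422*g^3 - 6.7255*g^2 - 6.9367*g - 1.3268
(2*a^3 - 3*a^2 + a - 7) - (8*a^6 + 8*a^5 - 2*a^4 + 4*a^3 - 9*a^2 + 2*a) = -8*a^6 - 8*a^5 + 2*a^4 - 2*a^3 + 6*a^2 - a - 7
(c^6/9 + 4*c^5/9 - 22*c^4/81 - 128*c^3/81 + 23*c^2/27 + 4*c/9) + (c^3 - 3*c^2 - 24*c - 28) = c^6/9 + 4*c^5/9 - 22*c^4/81 - 47*c^3/81 - 58*c^2/27 - 212*c/9 - 28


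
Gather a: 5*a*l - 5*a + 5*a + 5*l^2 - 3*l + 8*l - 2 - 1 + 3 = 5*a*l + 5*l^2 + 5*l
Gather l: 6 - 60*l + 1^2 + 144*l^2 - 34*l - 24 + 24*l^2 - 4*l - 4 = 168*l^2 - 98*l - 21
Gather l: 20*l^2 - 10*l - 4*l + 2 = 20*l^2 - 14*l + 2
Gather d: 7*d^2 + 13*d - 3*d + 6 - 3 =7*d^2 + 10*d + 3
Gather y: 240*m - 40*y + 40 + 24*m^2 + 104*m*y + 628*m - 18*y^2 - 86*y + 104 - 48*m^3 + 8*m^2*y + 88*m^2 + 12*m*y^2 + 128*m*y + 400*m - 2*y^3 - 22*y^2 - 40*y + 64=-48*m^3 + 112*m^2 + 1268*m - 2*y^3 + y^2*(12*m - 40) + y*(8*m^2 + 232*m - 166) + 208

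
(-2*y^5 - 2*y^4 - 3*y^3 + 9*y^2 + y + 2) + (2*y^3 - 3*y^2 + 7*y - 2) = -2*y^5 - 2*y^4 - y^3 + 6*y^2 + 8*y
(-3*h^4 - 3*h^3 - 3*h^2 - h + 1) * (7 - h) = 3*h^5 - 18*h^4 - 18*h^3 - 20*h^2 - 8*h + 7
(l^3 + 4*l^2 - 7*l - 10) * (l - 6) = l^4 - 2*l^3 - 31*l^2 + 32*l + 60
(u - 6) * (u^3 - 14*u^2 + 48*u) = u^4 - 20*u^3 + 132*u^2 - 288*u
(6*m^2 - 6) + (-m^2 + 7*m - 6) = 5*m^2 + 7*m - 12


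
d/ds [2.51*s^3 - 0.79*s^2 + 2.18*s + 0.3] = 7.53*s^2 - 1.58*s + 2.18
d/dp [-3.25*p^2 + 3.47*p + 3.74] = 3.47 - 6.5*p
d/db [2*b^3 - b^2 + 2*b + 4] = 6*b^2 - 2*b + 2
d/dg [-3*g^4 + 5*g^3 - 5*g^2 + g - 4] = -12*g^3 + 15*g^2 - 10*g + 1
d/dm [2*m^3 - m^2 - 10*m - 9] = 6*m^2 - 2*m - 10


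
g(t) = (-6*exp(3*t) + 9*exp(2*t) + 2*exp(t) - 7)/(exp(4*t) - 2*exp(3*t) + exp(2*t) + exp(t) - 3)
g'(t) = (-18*exp(3*t) + 18*exp(2*t) + 2*exp(t))/(exp(4*t) - 2*exp(3*t) + exp(2*t) + exp(t) - 3) + (-6*exp(3*t) + 9*exp(2*t) + 2*exp(t) - 7)*(-4*exp(4*t) + 6*exp(3*t) - 2*exp(2*t) - exp(t))/(exp(4*t) - 2*exp(3*t) + exp(2*t) + exp(t) - 3)^2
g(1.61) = -1.30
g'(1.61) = 1.38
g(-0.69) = 1.84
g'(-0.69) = -0.96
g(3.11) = -0.27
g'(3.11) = 0.28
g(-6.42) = 2.33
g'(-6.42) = 0.00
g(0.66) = -5.85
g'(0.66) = 31.55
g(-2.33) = 2.32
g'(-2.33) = -0.03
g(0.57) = -13.84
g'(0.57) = 250.02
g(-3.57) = 2.33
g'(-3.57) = -0.00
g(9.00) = 0.00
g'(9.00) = 0.00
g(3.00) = -0.31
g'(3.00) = 0.31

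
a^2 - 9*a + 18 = (a - 6)*(a - 3)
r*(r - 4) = r^2 - 4*r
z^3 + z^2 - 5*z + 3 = (z - 1)^2*(z + 3)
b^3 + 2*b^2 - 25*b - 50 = (b - 5)*(b + 2)*(b + 5)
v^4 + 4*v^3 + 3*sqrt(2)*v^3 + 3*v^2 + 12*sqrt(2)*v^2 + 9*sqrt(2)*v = v*(v + 1)*(v + 3)*(v + 3*sqrt(2))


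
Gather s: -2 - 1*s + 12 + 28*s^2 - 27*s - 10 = 28*s^2 - 28*s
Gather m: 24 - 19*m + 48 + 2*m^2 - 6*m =2*m^2 - 25*m + 72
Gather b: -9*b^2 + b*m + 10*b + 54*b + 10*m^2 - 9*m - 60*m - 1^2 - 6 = -9*b^2 + b*(m + 64) + 10*m^2 - 69*m - 7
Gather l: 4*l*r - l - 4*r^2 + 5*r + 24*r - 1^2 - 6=l*(4*r - 1) - 4*r^2 + 29*r - 7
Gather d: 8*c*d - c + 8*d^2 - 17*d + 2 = -c + 8*d^2 + d*(8*c - 17) + 2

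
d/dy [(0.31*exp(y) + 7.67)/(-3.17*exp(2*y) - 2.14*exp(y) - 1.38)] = (0.9827*exp(2*y) + 48.6278*exp(y) + 15.986)*exp(y)/(10.0489*exp(4*y) + 13.5676*exp(3*y) + 13.3288*exp(2*y) + 5.9064*exp(y) + 1.9044)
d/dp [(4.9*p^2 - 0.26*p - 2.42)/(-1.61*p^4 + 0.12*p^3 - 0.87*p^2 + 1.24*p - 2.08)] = (15.778*p^5 - 1.8438*p^4 - 15.5224*p^3 + 6.721*p^2 - 24.5948*p + 3.5416)/(2.5921*p^8 - 0.3864*p^7 + 2.8158*p^6 - 4.2016*p^5 + 7.7521*p^4 - 2.6568*p^3 + 5.1568*p^2 - 5.1584*p + 4.3264)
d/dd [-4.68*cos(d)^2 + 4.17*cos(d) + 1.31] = (9.36*cos(d) - 4.17)*sin(d)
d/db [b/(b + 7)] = 7/(b + 7)^2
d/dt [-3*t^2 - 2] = -6*t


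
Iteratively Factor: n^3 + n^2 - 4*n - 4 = (n + 2)*(n^2 - n - 2) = (n - 2)*(n + 2)*(n + 1)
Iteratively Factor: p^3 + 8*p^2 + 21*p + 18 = (p + 3)*(p^2 + 5*p + 6) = (p + 2)*(p + 3)*(p + 3)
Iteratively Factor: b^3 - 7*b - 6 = (b - 3)*(b^2 + 3*b + 2) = (b - 3)*(b + 2)*(b + 1)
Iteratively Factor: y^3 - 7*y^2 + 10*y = (y)*(y^2 - 7*y + 10) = y*(y - 5)*(y - 2)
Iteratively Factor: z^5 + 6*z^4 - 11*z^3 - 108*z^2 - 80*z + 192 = (z - 1)*(z^4 + 7*z^3 - 4*z^2 - 112*z - 192) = (z - 1)*(z + 4)*(z^3 + 3*z^2 - 16*z - 48) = (z - 4)*(z - 1)*(z + 4)*(z^2 + 7*z + 12) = (z - 4)*(z - 1)*(z + 4)^2*(z + 3)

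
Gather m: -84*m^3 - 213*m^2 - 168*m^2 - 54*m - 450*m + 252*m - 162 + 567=-84*m^3 - 381*m^2 - 252*m + 405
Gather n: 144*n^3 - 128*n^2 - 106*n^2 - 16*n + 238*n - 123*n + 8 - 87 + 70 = 144*n^3 - 234*n^2 + 99*n - 9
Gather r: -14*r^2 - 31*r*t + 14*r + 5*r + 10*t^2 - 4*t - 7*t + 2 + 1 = -14*r^2 + r*(19 - 31*t) + 10*t^2 - 11*t + 3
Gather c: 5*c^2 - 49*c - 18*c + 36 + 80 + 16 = 5*c^2 - 67*c + 132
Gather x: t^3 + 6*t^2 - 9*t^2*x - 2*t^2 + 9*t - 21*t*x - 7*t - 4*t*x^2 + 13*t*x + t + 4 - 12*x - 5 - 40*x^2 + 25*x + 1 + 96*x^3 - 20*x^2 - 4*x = t^3 + 4*t^2 + 3*t + 96*x^3 + x^2*(-4*t - 60) + x*(-9*t^2 - 8*t + 9)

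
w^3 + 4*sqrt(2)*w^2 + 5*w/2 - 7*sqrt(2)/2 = (w - sqrt(2)/2)*(w + sqrt(2))*(w + 7*sqrt(2)/2)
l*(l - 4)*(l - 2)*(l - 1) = l^4 - 7*l^3 + 14*l^2 - 8*l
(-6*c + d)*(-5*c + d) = 30*c^2 - 11*c*d + d^2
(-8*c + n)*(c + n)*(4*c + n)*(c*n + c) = -32*c^4*n - 32*c^4 - 36*c^3*n^2 - 36*c^3*n - 3*c^2*n^3 - 3*c^2*n^2 + c*n^4 + c*n^3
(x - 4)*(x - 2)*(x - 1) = x^3 - 7*x^2 + 14*x - 8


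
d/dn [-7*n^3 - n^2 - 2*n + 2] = -21*n^2 - 2*n - 2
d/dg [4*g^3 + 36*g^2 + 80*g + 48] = 12*g^2 + 72*g + 80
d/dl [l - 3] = 1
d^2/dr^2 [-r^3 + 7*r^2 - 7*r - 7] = 14 - 6*r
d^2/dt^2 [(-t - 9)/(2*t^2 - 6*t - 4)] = (3*(t + 2)*(-t^2 + 3*t + 2) + (t + 9)*(2*t - 3)^2)/(-t^2 + 3*t + 2)^3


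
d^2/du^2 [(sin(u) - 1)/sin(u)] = (sin(u)^2 - 2)/sin(u)^3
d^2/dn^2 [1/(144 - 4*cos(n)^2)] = (2*sin(n)^4 - 73*sin(n)^2 + 35)/(2*(cos(n)^2 - 36)^3)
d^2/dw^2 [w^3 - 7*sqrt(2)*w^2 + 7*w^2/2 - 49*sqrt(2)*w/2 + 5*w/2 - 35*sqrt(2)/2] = 6*w - 14*sqrt(2) + 7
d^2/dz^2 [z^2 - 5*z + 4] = 2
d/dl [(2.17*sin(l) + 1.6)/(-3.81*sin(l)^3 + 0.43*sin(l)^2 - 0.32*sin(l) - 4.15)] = (16.5354*sin(l)^3 + 17.3549*sin(l)^2 - 1.376*sin(l) - 8.4935)*cos(l)/(14.5161*sin(l)^6 - 3.2766*sin(l)^5 + 2.6233*sin(l)^4 + 31.3478*sin(l)^3 - 3.4666*sin(l)^2 + 2.656*sin(l) + 17.2225)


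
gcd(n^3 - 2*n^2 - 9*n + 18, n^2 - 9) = n^2 - 9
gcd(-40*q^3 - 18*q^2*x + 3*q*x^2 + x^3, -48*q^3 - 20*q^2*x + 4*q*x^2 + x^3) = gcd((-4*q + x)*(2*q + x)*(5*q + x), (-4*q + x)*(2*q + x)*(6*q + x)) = -8*q^2 - 2*q*x + x^2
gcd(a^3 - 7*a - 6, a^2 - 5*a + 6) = a - 3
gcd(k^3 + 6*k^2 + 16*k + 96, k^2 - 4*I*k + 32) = k + 4*I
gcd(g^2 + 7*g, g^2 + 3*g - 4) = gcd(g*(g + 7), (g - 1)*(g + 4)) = 1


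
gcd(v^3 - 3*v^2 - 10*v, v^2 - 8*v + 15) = v - 5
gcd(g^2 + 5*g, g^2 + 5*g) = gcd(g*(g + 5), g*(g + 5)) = g^2 + 5*g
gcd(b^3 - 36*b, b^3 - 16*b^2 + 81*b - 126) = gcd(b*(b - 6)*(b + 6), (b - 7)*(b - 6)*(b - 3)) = b - 6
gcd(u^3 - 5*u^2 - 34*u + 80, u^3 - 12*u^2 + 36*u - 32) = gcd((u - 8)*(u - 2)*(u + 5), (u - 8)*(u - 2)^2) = u^2 - 10*u + 16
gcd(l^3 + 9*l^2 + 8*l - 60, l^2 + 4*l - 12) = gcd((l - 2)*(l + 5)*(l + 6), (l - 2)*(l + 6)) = l^2 + 4*l - 12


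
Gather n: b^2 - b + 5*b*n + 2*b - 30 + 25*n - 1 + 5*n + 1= b^2 + b + n*(5*b + 30) - 30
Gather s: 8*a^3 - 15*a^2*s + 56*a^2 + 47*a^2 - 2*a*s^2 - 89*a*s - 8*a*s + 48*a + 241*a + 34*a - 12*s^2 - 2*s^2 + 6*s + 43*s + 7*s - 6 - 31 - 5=8*a^3 + 103*a^2 + 323*a + s^2*(-2*a - 14) + s*(-15*a^2 - 97*a + 56) - 42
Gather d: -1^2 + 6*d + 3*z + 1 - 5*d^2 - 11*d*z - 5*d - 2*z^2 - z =-5*d^2 + d*(1 - 11*z) - 2*z^2 + 2*z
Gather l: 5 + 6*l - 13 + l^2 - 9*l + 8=l^2 - 3*l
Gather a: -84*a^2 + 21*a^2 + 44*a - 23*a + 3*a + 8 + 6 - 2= -63*a^2 + 24*a + 12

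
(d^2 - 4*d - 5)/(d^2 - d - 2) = (d - 5)/(d - 2)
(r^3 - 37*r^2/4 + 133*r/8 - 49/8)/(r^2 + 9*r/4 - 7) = (2*r^2 - 15*r + 7)/(2*(r + 4))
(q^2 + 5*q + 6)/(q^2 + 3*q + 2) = (q + 3)/(q + 1)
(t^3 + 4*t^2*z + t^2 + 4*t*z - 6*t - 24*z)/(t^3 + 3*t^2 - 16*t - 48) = (t^2 + 4*t*z - 2*t - 8*z)/(t^2 - 16)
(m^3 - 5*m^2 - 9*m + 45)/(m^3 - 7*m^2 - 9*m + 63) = (m - 5)/(m - 7)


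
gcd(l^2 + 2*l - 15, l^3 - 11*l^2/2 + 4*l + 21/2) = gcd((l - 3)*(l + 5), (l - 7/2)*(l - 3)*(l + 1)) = l - 3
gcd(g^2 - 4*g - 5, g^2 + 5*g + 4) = g + 1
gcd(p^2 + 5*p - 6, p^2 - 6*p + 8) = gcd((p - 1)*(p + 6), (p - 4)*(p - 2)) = 1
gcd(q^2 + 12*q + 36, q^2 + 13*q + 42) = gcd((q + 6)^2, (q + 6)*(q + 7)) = q + 6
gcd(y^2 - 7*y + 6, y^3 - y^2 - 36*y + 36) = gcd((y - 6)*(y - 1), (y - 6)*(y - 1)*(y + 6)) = y^2 - 7*y + 6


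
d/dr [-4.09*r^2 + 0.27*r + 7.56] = 0.27 - 8.18*r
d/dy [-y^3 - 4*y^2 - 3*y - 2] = -3*y^2 - 8*y - 3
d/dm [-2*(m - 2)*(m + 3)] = -4*m - 2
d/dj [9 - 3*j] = -3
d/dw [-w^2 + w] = 1 - 2*w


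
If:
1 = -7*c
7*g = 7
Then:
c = -1/7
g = 1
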